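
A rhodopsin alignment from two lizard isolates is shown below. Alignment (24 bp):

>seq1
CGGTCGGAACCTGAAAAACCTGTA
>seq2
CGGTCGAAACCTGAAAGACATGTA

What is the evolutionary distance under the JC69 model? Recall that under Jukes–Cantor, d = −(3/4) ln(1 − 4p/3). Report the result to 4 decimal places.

The sequences differ at 3 of 24 sites (7, 17, 20), so p = 3/24 = 0.125.
d = −(3/4) ln(1 − 4p/3) = −0.75 ln(1 − 0.166667) = −0.75 ln(0.833333)
  = −0.75 × (-0.182322) = 0.136742 substitutions/site.

0.1367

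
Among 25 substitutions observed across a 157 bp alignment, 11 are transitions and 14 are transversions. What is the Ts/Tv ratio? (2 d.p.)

R = 11/14 = 0.785714… ≈ 0.79 (to 2 d.p.).

0.79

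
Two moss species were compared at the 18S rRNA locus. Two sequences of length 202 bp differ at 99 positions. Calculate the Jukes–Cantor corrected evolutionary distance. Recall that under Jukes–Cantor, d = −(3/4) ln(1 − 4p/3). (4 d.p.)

p = 99/202 ≈ 0.490099.
d = −(3/4) ln(1 − 4p/3) = −0.75 ln(1 − 0.653465) = −0.75 ln(0.346535)
  = −0.75 × (-1.059771) = 0.794828 substitutions/site.

0.7948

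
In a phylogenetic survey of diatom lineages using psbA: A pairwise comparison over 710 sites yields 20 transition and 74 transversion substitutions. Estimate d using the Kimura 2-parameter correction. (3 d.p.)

0.146

P = 20/710 ≈ 0.028169 and Q = 74/710 ≈ 0.104225.
Under the Kimura two-parameter model, d = −½ ln(1 − 2P − Q) − ¼ ln(1 − 2Q).
1 − 2P − Q = 0.839437, giving −½ ln(0.839437) = 0.087512.
1 − 2Q = 0.79155, giving −¼ ln(0.79155) = 0.058441.
d = 0.087512 + 0.058441 = 0.145953.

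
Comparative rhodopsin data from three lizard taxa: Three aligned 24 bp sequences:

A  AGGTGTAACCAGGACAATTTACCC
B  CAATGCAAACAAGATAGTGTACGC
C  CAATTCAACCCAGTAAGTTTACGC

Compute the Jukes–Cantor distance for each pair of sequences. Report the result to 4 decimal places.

A–B: 10/24 sites differ → p ≈ 0.416667, d = −0.75 ln(1 − 0.555556) = 0.608198 ≈ 0.6082.
A–C: 11/24 sites differ → p ≈ 0.458333, d = −0.75 ln(1 − 0.611111) = 0.708346 ≈ 0.7083.
B–C: 6/24 sites differ → p = 0.25, d = −0.75 ln(1 − 0.333333) = 0.304098 ≈ 0.3041.

d(A,B) = 0.6082, d(A,C) = 0.7083, d(B,C) = 0.3041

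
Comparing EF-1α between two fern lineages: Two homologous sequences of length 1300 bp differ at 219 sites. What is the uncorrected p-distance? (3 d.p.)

0.168

p = 219/1300 = 0.168461… ≈ 0.168 (to 3 d.p.).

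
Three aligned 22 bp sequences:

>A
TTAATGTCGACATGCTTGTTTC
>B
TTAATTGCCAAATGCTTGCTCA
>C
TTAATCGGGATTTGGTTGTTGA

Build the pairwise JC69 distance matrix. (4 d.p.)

A–B: 7/22 sites differ → p ≈ 0.318182, d = −0.75 ln(1 − 0.424243) = 0.414052 ≈ 0.4141.
A–C: 8/22 sites differ → p ≈ 0.363636, d = −0.75 ln(1 − 0.484848) = 0.497470 ≈ 0.4975.
B–C: 8/22 sites differ → p ≈ 0.363636, d = −0.75 ln(1 − 0.484848) = 0.497470 ≈ 0.4975.

d(A,B) = 0.4141, d(A,C) = 0.4975, d(B,C) = 0.4975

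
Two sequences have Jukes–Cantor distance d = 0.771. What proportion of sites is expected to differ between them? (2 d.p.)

0.48

p = (3/4)(1 − e^(−4d/3)) = 0.75 × (1 − e^(-1.028)) = 0.75 × (1 − 0.357722) = 0.481709.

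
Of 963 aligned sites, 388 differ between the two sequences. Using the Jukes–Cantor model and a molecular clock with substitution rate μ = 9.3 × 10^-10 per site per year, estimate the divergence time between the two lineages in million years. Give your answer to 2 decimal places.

p = 388/963 ≈ 0.402908.
d = −(3/4) ln(1 − 4p/3) = −0.75 ln(1 − 0.537211) = −0.75 ln(0.462789)
  = −0.75 × (-0.770484) = 0.577863 substitutions/site.
Under a molecular clock d = 2μt, so t = d/(2μ) = 0.577863 / (2 × 9.3 × 10^-10) = 310.68 million years.

310.68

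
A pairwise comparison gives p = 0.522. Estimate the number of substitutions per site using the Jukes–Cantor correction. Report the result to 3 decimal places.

0.893

d = −(3/4) ln(1 − 4p/3) = −0.75 ln(1 − 0.696) = −0.75 ln(0.304)
  = −0.75 × (-1.190728) = 0.893046 substitutions/site.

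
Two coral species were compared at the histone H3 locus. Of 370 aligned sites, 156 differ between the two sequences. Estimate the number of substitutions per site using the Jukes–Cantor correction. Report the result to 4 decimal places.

0.6194

p = 156/370 ≈ 0.421622.
d = −(3/4) ln(1 − 4p/3) = −0.75 ln(1 − 0.562163) = −0.75 ln(0.437837)
  = −0.75 × (-0.825909) = 0.619432 substitutions/site.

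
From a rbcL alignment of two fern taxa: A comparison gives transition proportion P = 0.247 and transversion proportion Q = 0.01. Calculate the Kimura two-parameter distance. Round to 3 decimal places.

Under the Kimura two-parameter model, d = −½ ln(1 − 2P − Q) − ¼ ln(1 − 2Q).
1 − 2P − Q = 0.496, giving −½ ln(0.496) = 0.350590.
1 − 2Q = 0.98, giving −¼ ln(0.98) = 0.005051.
d = 0.350590 + 0.005051 = 0.355641.

0.356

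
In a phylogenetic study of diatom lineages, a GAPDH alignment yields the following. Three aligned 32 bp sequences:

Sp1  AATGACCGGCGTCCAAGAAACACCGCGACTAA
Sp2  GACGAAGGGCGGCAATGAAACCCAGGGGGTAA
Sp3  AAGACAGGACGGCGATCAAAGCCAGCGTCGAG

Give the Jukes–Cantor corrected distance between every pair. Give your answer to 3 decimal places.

Sp1–Sp2: 12/32 sites differ → p = 0.375, d = −0.75 ln(1 − 0.5) = 0.519860 ≈ 0.520.
Sp1–Sp3: 16/32 sites differ → p = 0.5, d = −0.75 ln(1 − 0.666667) = 0.823960 ≈ 0.824.
Sp2–Sp3: 13/32 sites differ → p = 0.40625, d = −0.75 ln(1 − 0.541667) = 0.585119 ≈ 0.585.

d(Sp1,Sp2) = 0.520, d(Sp1,Sp3) = 0.824, d(Sp2,Sp3) = 0.585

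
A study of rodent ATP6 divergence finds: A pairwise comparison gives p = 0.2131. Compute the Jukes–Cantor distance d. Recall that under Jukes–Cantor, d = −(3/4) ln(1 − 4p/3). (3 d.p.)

0.251

d = −(3/4) ln(1 − 4p/3) = −0.75 ln(1 − 0.284133) = −0.75 ln(0.715867)
  = −0.75 × (-0.334261) = 0.250696 substitutions/site.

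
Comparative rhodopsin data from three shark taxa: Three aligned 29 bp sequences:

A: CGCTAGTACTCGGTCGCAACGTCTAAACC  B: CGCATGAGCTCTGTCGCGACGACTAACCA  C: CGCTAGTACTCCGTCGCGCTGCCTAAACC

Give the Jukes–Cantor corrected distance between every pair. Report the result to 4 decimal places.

d(A,B) = 0.4006, d(A,C) = 0.1959, d(B,C) = 0.4618

A–B: 9/29 sites differ → p ≈ 0.310345, d = −0.75 ln(1 − 0.413793) = 0.400562 ≈ 0.4006.
A–C: 5/29 sites differ → p ≈ 0.172414, d = −0.75 ln(1 − 0.229885) = 0.195912 ≈ 0.1959.
B–C: 10/29 sites differ → p ≈ 0.344828, d = −0.75 ln(1 − 0.459771) = 0.461822 ≈ 0.4618.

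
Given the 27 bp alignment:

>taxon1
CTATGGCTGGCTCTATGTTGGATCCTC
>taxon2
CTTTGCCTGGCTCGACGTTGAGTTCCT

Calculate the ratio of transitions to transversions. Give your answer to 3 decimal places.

2.000

Transitions are A↔G and C↔T; transversions are all other mismatches.
Transitions: 6. Transversions: 3.
R = 6/3 = 2.000.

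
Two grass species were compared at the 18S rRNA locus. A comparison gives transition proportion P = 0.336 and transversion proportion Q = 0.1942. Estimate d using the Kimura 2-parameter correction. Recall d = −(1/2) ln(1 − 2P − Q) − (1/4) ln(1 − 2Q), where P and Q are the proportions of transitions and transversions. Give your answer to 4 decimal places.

1.1286

Under the Kimura two-parameter model, d = −½ ln(1 − 2P − Q) − ¼ ln(1 − 2Q).
1 − 2P − Q = 0.1338, giving −½ ln(0.1338) = 1.005705.
1 − 2Q = 0.6116, giving −¼ ln(0.6116) = 0.122919.
d = 1.005705 + 0.122919 = 1.128624.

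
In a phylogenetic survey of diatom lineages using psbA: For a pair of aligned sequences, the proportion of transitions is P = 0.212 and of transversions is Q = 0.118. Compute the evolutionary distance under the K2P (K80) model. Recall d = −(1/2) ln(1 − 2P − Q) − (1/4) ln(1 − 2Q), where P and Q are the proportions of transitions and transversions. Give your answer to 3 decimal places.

0.458

Under the Kimura two-parameter model, d = −½ ln(1 − 2P − Q) − ¼ ln(1 − 2Q).
1 − 2P − Q = 0.458, giving −½ ln(0.458) = 0.390443.
1 − 2Q = 0.764, giving −¼ ln(0.764) = 0.067297.
d = 0.390443 + 0.067297 = 0.457740.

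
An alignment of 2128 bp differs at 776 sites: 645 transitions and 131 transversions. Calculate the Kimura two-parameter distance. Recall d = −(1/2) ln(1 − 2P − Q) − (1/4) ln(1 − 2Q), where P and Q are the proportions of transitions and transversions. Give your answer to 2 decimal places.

0.58

P = 645/2128 ≈ 0.303102 and Q = 131/2128 ≈ 0.06156.
Under the Kimura two-parameter model, d = −½ ln(1 − 2P − Q) − ¼ ln(1 − 2Q).
1 − 2P − Q = 0.332236, giving −½ ln(0.332236) = 0.550955.
1 − 2Q = 0.87688, giving −¼ ln(0.87688) = 0.032846.
d = 0.550955 + 0.032846 = 0.583801.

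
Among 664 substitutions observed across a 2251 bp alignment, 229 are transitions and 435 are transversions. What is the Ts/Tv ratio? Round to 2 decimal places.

0.53

R = 229/435 = 0.526436… ≈ 0.53 (to 2 d.p.).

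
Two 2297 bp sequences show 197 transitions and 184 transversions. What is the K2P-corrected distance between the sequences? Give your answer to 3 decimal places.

P = 197/2297 ≈ 0.085764 and Q = 184/2297 ≈ 0.080104.
Under the Kimura two-parameter model, d = −½ ln(1 − 2P − Q) − ¼ ln(1 − 2Q).
1 − 2P − Q = 0.748368, giving −½ ln(0.748368) = 0.144930.
1 − 2Q = 0.839792, giving −¼ ln(0.839792) = 0.043650.
d = 0.144930 + 0.043650 = 0.188580.

0.189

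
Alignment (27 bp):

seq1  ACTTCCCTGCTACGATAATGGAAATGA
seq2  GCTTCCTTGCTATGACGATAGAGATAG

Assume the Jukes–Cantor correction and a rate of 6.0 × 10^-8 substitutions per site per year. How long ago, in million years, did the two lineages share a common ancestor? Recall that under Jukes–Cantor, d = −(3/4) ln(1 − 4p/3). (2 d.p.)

The sequences differ at 9 of 27 sites (1, 7, 13, 16, 17, 20, 23, 26, 27), so p = 9/27 ≈ 0.333333.
d = −(3/4) ln(1 − 4p/3) = −0.75 ln(1 − 0.444444) = −0.75 ln(0.555556)
  = −0.75 × (-0.587786) = 0.440840 substitutions/site.
Under a molecular clock d = 2μt, so t = d/(2μ) = 0.440840 / (2 × 6.0 × 10^-8) = 3.67 million years.

3.67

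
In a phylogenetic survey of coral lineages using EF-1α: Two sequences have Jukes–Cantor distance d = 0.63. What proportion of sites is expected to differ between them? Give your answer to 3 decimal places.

p = (3/4)(1 − e^(−4d/3)) = 0.75 × (1 − e^(-0.84)) = 0.75 × (1 − 0.431711) = 0.426217.

0.426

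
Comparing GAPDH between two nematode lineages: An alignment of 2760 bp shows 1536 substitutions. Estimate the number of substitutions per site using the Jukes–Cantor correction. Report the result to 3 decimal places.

p = 1536/2760 ≈ 0.556522.
d = −(3/4) ln(1 − 4p/3) = −0.75 ln(1 − 0.742029) = −0.75 ln(0.257971)
  = −0.75 × (-1.354908) = 1.016181 substitutions/site.

1.016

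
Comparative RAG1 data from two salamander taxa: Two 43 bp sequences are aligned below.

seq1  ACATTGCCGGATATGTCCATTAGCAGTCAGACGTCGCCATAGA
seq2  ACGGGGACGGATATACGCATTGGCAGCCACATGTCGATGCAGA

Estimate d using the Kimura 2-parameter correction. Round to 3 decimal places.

0.490

Of 43 sites, 9 differences are transitions and 6 are transversions, so P = 9/43 ≈ 0.209302 and Q = 6/43 ≈ 0.139535.
Under the Kimura two-parameter model, d = −½ ln(1 − 2P − Q) − ¼ ln(1 − 2Q).
1 − 2P − Q = 0.441861, giving −½ ln(0.441861) = 0.408380.
1 − 2Q = 0.72093, giving −¼ ln(0.72093) = 0.081803.
d = 0.408380 + 0.081803 = 0.490183.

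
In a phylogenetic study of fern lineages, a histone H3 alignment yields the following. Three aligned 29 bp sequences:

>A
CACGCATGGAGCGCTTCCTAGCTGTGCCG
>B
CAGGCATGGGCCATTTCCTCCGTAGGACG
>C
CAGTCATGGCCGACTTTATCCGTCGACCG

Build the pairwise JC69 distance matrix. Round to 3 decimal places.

d(A,B) = 0.529, d(A,C) = 0.774, d(B,C) = 0.401

A–B: 11/29 sites differ → p ≈ 0.37931, d = −0.75 ln(1 − 0.505747) = 0.528531 ≈ 0.529.
A–C: 14/29 sites differ → p ≈ 0.482759, d = −0.75 ln(1 − 0.643679) = 0.773942 ≈ 0.774.
B–C: 9/29 sites differ → p ≈ 0.310345, d = −0.75 ln(1 − 0.413793) = 0.400562 ≈ 0.401.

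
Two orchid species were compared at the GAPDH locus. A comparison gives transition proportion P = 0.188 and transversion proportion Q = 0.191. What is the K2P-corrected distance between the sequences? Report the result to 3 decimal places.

Under the Kimura two-parameter model, d = −½ ln(1 − 2P − Q) − ¼ ln(1 − 2Q).
1 − 2P − Q = 0.433, giving −½ ln(0.433) = 0.418509.
1 − 2Q = 0.618, giving −¼ ln(0.618) = 0.120317.
d = 0.418509 + 0.120317 = 0.538826.

0.539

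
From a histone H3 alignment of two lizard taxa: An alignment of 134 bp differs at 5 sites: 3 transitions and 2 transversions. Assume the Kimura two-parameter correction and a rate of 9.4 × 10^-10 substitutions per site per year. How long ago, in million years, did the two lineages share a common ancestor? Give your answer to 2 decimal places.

20.40

P = 3/134 ≈ 0.022388 and Q = 2/134 ≈ 0.014925.
Under the Kimura two-parameter model, d = −½ ln(1 − 2P − Q) − ¼ ln(1 − 2Q).
1 − 2P − Q = 0.940299, giving −½ ln(0.940299) = 0.030779.
1 − 2Q = 0.97015, giving −¼ ln(0.97015) = 0.007576.
d = 0.030779 + 0.007576 = 0.038355.
Under a molecular clock d = 2μt, so t = d/(2μ) = 0.038355 / (2 × 9.4 × 10^-10) = 20.40 million years.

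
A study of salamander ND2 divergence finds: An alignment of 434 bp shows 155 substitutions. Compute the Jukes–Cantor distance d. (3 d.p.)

p = 155/434 ≈ 0.357143.
d = −(3/4) ln(1 − 4p/3) = −0.75 ln(1 − 0.476191) = −0.75 ln(0.523809)
  = −0.75 × (-0.646628) = 0.484971 substitutions/site.

0.485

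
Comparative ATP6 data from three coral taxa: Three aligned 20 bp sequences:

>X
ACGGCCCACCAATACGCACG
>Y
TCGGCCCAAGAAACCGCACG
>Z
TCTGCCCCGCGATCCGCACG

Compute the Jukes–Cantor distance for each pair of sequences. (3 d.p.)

X–Y: 5/20 sites differ → p = 0.25, d = −0.75 ln(1 − 0.333333) = 0.304098 ≈ 0.304.
X–Z: 6/20 sites differ → p = 0.3, d = −0.75 ln(1 − 0.4) = 0.383119 ≈ 0.383.
Y–Z: 6/20 sites differ → p = 0.3, d = −0.75 ln(1 − 0.4) = 0.383119 ≈ 0.383.

d(X,Y) = 0.304, d(X,Z) = 0.383, d(Y,Z) = 0.383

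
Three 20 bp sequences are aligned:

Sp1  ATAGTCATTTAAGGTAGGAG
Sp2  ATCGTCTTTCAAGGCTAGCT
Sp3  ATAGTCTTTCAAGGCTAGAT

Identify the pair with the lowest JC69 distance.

Sp1–Sp2: 8/20 differ, p = 0.400, d = 0.572.
Sp1–Sp3: 6/20 differ, p = 0.300, d = 0.383.
Sp2–Sp3: 2/20 differ, p = 0.100, d = 0.107.
The smallest distance is between Sp2 and Sp3.

Sp2 and Sp3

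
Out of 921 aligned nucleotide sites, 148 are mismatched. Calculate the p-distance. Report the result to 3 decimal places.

0.161

p = 148/921 = 0.160694… ≈ 0.161 (to 3 d.p.).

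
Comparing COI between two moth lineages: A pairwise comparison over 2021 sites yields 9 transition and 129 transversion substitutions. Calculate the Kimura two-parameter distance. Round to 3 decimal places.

0.072

P = 9/2021 ≈ 0.004453 and Q = 129/2021 ≈ 0.06383.
Under the Kimura two-parameter model, d = −½ ln(1 − 2P − Q) − ¼ ln(1 − 2Q).
1 − 2P − Q = 0.927264, giving −½ ln(0.927264) = 0.037758.
1 − 2Q = 0.87234, giving −¼ ln(0.87234) = 0.034144.
d = 0.037758 + 0.034144 = 0.071902.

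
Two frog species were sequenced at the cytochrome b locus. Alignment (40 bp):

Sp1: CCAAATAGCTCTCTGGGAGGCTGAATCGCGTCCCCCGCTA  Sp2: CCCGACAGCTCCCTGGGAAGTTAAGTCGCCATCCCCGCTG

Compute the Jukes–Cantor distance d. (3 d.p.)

0.383

The sequences differ at 12 of 40 sites, so p = 12/40 = 0.3.
d = −(3/4) ln(1 − 4p/3) = −0.75 ln(1 − 0.4) = −0.75 ln(0.6)
  = −0.75 × (-0.510826) = 0.383120 substitutions/site.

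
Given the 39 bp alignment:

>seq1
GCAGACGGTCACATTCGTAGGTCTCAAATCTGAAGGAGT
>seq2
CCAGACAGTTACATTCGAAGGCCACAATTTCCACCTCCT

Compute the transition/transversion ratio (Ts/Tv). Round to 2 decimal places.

Transitions are A↔G and C↔T; transversions are all other mismatches.
Transitions: 5. Transversions: 10.
R = 5/10 = 0.50.

0.50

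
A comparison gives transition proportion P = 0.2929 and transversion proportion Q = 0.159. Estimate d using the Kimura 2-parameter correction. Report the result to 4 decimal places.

0.7785

Under the Kimura two-parameter model, d = −½ ln(1 − 2P − Q) − ¼ ln(1 − 2Q).
1 − 2P − Q = 0.2552, giving −½ ln(0.2552) = 0.682854.
1 − 2Q = 0.682, giving −¼ ln(0.682) = 0.095681.
d = 0.682854 + 0.095681 = 0.778535.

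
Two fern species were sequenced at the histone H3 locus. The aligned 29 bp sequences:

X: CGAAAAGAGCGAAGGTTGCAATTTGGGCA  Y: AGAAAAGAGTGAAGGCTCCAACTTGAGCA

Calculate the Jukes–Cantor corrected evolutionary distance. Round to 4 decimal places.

0.2421

The sequences differ at 6 of 29 sites (1, 10, 16, 18, 22, 26), so p = 6/29 ≈ 0.206897.
d = −(3/4) ln(1 − 4p/3) = −0.75 ln(1 − 0.275863) = −0.75 ln(0.724137)
  = −0.75 × (-0.322775) = 0.242081 substitutions/site.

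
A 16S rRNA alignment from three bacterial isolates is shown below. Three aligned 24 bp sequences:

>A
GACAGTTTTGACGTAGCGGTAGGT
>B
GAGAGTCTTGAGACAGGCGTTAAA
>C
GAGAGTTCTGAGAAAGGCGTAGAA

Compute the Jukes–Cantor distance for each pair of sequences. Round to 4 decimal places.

A–B: 11/24 sites differ → p ≈ 0.458333, d = −0.75 ln(1 − 0.611111) = 0.708346 ≈ 0.7083.
A–C: 9/24 sites differ → p = 0.375, d = −0.75 ln(1 − 0.5) = 0.519860 ≈ 0.5199.
B–C: 5/24 sites differ → p ≈ 0.208333, d = −0.75 ln(1 − 0.277777) = 0.244066 ≈ 0.2441.

d(A,B) = 0.7083, d(A,C) = 0.5199, d(B,C) = 0.2441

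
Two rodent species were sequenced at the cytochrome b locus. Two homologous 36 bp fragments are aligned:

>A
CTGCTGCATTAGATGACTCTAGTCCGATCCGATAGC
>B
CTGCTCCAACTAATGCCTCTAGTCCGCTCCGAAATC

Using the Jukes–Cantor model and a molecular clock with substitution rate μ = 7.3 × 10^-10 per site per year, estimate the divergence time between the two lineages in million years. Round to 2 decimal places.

The sequences differ at 9 of 36 sites (6, 9, 10, 11, 12, 16, 27, 33, 35), so p = 9/36 = 0.25.
d = −(3/4) ln(1 − 4p/3) = −0.75 ln(1 − 0.333333) = −0.75 ln(0.666667)
  = −0.75 × (-0.405465) = 0.304099 substitutions/site.
Under a molecular clock d = 2μt, so t = d/(2μ) = 0.304099 / (2 × 7.3 × 10^-10) = 208.29 million years.

208.29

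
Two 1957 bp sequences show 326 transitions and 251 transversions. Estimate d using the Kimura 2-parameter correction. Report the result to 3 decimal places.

0.384

P = 326/1957 ≈ 0.166582 and Q = 251/1957 ≈ 0.128258.
Under the Kimura two-parameter model, d = −½ ln(1 − 2P − Q) − ¼ ln(1 − 2Q).
1 − 2P − Q = 0.538578, giving −½ ln(0.538578) = 0.309411.
1 − 2Q = 0.743484, giving −¼ ln(0.743484) = 0.074102.
d = 0.309411 + 0.074102 = 0.383513.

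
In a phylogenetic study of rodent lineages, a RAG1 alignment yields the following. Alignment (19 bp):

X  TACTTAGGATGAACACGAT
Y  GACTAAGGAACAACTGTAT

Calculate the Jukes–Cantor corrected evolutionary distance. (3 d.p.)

0.507

The sequences differ at 7 of 19 sites (1, 5, 10, 11, 15, 16, 17), so p = 7/19 ≈ 0.368421.
d = −(3/4) ln(1 − 4p/3) = −0.75 ln(1 − 0.491228) = −0.75 ln(0.508772)
  = −0.75 × (-0.675755) = 0.506816 substitutions/site.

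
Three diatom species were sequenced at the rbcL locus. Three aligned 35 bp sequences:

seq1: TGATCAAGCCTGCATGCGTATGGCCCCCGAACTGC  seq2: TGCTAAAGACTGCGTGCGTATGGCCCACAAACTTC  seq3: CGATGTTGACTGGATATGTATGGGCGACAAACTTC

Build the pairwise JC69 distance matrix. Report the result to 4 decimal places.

seq1–seq2: 7/35 sites differ → p = 0.2, d = −0.75 ln(1 − 0.266667) = 0.232617 ≈ 0.2326.
seq1–seq3: 13/35 sites differ → p ≈ 0.371429, d = −0.75 ln(1 − 0.495239) = 0.512753 ≈ 0.5128.
seq2–seq3: 11/35 sites differ → p ≈ 0.314286, d = −0.75 ln(1 − 0.419048) = 0.407315 ≈ 0.4073.

d(seq1,seq2) = 0.2326, d(seq1,seq3) = 0.5128, d(seq2,seq3) = 0.4073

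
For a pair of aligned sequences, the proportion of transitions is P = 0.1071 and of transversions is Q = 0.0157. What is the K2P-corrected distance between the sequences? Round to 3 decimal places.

0.139

Under the Kimura two-parameter model, d = −½ ln(1 − 2P − Q) − ¼ ln(1 − 2Q).
1 − 2P − Q = 0.7701, giving −½ ln(0.7701) = 0.130617.
1 − 2Q = 0.9686, giving −¼ ln(0.9686) = 0.007976.
d = 0.130617 + 0.007976 = 0.138593.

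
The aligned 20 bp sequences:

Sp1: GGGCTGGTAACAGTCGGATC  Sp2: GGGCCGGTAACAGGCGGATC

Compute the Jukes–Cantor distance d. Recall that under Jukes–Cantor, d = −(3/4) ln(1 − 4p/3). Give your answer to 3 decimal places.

0.107

The sequences differ at 2 of 20 sites (5, 14), so p = 2/20 = 0.1.
d = −(3/4) ln(1 − 4p/3) = −0.75 ln(1 − 0.133333) = −0.75 ln(0.866667)
  = −0.75 × (-0.143100) = 0.107325 substitutions/site.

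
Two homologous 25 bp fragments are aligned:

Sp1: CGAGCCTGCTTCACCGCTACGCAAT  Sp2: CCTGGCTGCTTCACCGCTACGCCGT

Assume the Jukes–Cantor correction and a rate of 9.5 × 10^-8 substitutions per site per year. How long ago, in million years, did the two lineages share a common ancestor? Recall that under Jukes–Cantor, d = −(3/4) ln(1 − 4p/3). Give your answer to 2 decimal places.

1.22

The sequences differ at 5 of 25 sites (2, 3, 5, 23, 24), so p = 5/25 = 0.2.
d = −(3/4) ln(1 − 4p/3) = −0.75 ln(1 − 0.266667) = −0.75 ln(0.733333)
  = −0.75 × (-0.310155) = 0.232616 substitutions/site.
Under a molecular clock d = 2μt, so t = d/(2μ) = 0.232616 / (2 × 9.5 × 10^-8) = 1.22 million years.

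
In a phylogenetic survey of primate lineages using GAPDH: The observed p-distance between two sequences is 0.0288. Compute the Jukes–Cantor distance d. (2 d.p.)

0.03

d = −(3/4) ln(1 − 4p/3) = −0.75 ln(1 − 0.0384) = −0.75 ln(0.9616)
  = −0.75 × (-0.039157) = 0.029368 substitutions/site.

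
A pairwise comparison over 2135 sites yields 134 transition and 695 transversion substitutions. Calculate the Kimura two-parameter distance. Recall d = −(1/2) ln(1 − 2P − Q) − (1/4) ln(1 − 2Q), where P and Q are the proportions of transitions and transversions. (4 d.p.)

0.5631

P = 134/2135 ≈ 0.062763 and Q = 695/2135 ≈ 0.325527.
Under the Kimura two-parameter model, d = −½ ln(1 − 2P − Q) − ¼ ln(1 − 2Q).
1 − 2P − Q = 0.548947, giving −½ ln(0.548947) = 0.299877.
1 − 2Q = 0.348946, giving −¼ ln(0.348946) = 0.263210.
d = 0.299877 + 0.263210 = 0.563087.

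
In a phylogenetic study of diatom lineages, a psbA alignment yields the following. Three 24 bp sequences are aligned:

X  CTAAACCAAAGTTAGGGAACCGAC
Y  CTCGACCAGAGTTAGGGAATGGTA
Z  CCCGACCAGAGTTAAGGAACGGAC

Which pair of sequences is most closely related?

X–Y: 7/24 differ, p = 0.292, d = 0.369.
X–Z: 6/24 differ, p = 0.250, d = 0.304.
Y–Z: 5/24 differ, p = 0.208, d = 0.244.
The smallest distance is between Y and Z.

Y and Z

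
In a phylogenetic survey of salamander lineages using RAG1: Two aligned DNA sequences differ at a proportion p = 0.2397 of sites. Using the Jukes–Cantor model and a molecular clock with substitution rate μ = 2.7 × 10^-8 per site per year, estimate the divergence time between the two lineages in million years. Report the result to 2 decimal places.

5.35

d = −(3/4) ln(1 − 4p/3) = −0.75 ln(1 − 0.3196) = −0.75 ln(0.6804)
  = −0.75 × (-0.385074) = 0.288806 substitutions/site.
Under a molecular clock d = 2μt, so t = d/(2μ) = 0.288806 / (2 × 2.7 × 10^-8) = 5.35 million years.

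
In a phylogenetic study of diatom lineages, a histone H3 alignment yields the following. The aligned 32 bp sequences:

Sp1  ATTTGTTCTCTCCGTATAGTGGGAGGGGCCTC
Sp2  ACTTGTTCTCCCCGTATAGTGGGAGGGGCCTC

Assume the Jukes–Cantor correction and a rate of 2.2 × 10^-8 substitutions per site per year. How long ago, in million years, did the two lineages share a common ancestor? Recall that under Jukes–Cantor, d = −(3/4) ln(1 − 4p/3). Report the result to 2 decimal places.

1.48

The sequences differ at 2 of 32 sites (2, 11), so p = 2/32 = 0.0625.
d = −(3/4) ln(1 − 4p/3) = −0.75 ln(1 − 0.083333) = −0.75 ln(0.916667)
  = −0.75 × (-0.087011) = 0.065258 substitutions/site.
Under a molecular clock d = 2μt, so t = d/(2μ) = 0.065258 / (2 × 2.2 × 10^-8) = 1.48 million years.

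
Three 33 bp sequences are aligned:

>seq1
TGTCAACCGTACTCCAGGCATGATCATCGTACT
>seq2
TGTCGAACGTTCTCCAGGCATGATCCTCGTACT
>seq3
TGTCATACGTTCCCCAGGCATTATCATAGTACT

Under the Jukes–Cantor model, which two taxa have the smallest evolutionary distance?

seq1 and seq2

seq1–seq2: 4/33 differ, p = 0.121, d = 0.132.
seq1–seq3: 6/33 differ, p = 0.182, d = 0.208.
seq2–seq3: 6/33 differ, p = 0.182, d = 0.208.
The smallest distance is between seq1 and seq2.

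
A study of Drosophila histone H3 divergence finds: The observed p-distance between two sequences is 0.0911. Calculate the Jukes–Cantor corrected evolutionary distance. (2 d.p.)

d = −(3/4) ln(1 − 4p/3) = −0.75 ln(1 − 0.121467) = −0.75 ln(0.878533)
  = −0.75 × (-0.129502) = 0.097127 substitutions/site.

0.10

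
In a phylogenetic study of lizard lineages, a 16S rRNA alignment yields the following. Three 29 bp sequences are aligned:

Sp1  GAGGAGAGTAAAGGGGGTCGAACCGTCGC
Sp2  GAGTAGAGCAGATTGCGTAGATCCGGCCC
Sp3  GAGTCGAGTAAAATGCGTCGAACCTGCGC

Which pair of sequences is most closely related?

Sp1 and Sp3

Sp1–Sp2: 10/29 differ, p = 0.345, d = 0.462.
Sp1–Sp3: 7/29 differ, p = 0.241, d = 0.291.
Sp2–Sp3: 8/29 differ, p = 0.276, d = 0.344.
The smallest distance is between Sp1 and Sp3.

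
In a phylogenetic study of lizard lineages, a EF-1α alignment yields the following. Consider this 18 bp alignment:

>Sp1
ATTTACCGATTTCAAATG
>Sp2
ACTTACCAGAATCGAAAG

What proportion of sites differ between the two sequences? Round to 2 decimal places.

The sequences differ at 7 of 18 positions (sites 2, 8, 9, 10, 11, 14, 17).
p = 7/18 = 0.388888… ≈ 0.39 (to 2 d.p.).

0.39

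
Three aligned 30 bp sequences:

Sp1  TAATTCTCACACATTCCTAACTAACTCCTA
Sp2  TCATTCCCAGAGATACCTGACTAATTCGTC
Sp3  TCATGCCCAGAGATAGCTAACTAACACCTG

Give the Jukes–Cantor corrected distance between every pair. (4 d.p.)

Sp1–Sp2: 9/30 sites differ → p = 0.3, d = −0.75 ln(1 − 0.4) = 0.383119 ≈ 0.3831.
Sp1–Sp3: 9/30 sites differ → p = 0.3, d = −0.75 ln(1 − 0.4) = 0.383119 ≈ 0.3831.
Sp2–Sp3: 7/30 sites differ → p ≈ 0.233333, d = −0.75 ln(1 − 0.311111) = 0.279506 ≈ 0.2795.

d(Sp1,Sp2) = 0.3831, d(Sp1,Sp3) = 0.3831, d(Sp2,Sp3) = 0.2795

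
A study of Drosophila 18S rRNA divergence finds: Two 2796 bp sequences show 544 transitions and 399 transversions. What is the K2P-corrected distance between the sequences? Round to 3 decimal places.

0.463

P = 544/2796 ≈ 0.194564 and Q = 399/2796 ≈ 0.142704.
Under the Kimura two-parameter model, d = −½ ln(1 − 2P − Q) − ¼ ln(1 − 2Q).
1 − 2P − Q = 0.468168, giving −½ ln(0.468168) = 0.379464.
1 − 2Q = 0.714592, giving −¼ ln(0.714592) = 0.084011.
d = 0.379464 + 0.084011 = 0.463475.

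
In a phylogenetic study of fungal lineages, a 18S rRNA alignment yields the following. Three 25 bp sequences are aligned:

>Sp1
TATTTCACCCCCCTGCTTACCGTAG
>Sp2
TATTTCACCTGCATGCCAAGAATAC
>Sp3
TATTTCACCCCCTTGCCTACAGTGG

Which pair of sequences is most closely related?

Sp1–Sp2: 9/25 differ, p = 0.360, d = 0.490.
Sp1–Sp3: 4/25 differ, p = 0.160, d = 0.180.
Sp2–Sp3: 8/25 differ, p = 0.320, d = 0.417.
The smallest distance is between Sp1 and Sp3.

Sp1 and Sp3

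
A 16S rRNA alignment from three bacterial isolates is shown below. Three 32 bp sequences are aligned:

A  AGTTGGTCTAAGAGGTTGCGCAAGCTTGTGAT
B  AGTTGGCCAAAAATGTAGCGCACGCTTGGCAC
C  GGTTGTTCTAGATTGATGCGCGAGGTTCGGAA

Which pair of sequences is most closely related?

A and B

A–B: 9/32 differ, p = 0.281, d = 0.353.
A–C: 12/32 differ, p = 0.375, d = 0.520.
B–C: 14/32 differ, p = 0.438, d = 0.657.
The smallest distance is between A and B.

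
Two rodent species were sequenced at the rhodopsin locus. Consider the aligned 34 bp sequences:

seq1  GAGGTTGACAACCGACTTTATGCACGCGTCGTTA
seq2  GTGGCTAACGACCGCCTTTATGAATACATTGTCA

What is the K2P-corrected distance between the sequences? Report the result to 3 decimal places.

0.458

Of 34 sites, 8 differences are transitions and 3 are transversions, so P = 8/34 ≈ 0.235294 and Q = 3/34 ≈ 0.088235.
Under the Kimura two-parameter model, d = −½ ln(1 − 2P − Q) − ¼ ln(1 − 2Q).
1 − 2P − Q = 0.441177, giving −½ ln(0.441177) = 0.409155.
1 − 2Q = 0.82353, giving −¼ ln(0.82353) = 0.048539.
d = 0.409155 + 0.048539 = 0.457694.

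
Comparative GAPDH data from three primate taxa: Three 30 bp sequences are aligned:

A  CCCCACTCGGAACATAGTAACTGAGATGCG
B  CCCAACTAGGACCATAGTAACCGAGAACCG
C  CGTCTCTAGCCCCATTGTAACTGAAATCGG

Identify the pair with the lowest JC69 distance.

A and B

A–B: 6/30 differ, p = 0.200, d = 0.233.
A–C: 11/30 differ, p = 0.367, d = 0.503.
B–C: 11/30 differ, p = 0.367, d = 0.503.
The smallest distance is between A and B.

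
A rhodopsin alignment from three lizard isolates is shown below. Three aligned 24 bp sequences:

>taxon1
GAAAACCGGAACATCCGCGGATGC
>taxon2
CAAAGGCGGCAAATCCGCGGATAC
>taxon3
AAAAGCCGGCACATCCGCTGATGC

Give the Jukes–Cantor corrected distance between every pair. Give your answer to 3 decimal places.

taxon1–taxon2: 6/24 sites differ → p = 0.25, d = −0.75 ln(1 − 0.333333) = 0.304098 ≈ 0.304.
taxon1–taxon3: 4/24 sites differ → p ≈ 0.166667, d = −0.75 ln(1 − 0.222223) = 0.188487 ≈ 0.188.
taxon2–taxon3: 5/24 sites differ → p ≈ 0.208333, d = −0.75 ln(1 − 0.277777) = 0.244066 ≈ 0.244.

d(taxon1,taxon2) = 0.304, d(taxon1,taxon3) = 0.188, d(taxon2,taxon3) = 0.244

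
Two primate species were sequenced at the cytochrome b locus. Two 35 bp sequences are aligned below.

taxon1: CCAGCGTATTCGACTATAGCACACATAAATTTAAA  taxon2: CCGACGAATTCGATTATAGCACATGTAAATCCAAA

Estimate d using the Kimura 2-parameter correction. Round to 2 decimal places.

0.29

Of 35 sites, 7 differences are transitions and 1 are transversions, so P = 7/35 = 0.2 and Q = 1/35 ≈ 0.028571.
Under the Kimura two-parameter model, d = −½ ln(1 − 2P − Q) − ¼ ln(1 − 2Q).
1 − 2P − Q = 0.571429, giving −½ ln(0.571429) = 0.279808.
1 − 2Q = 0.942858, giving −¼ ln(0.942858) = 0.014710.
d = 0.279808 + 0.014710 = 0.294518.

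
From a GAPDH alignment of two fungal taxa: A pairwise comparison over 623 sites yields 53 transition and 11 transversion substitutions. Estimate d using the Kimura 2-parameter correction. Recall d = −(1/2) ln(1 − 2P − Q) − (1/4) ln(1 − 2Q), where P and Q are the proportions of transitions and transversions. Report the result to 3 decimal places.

P = 53/623 ≈ 0.085072 and Q = 11/623 ≈ 0.017657.
Under the Kimura two-parameter model, d = −½ ln(1 − 2P − Q) − ¼ ln(1 − 2Q).
1 − 2P − Q = 0.812199, giving −½ ln(0.812199) = 0.104005.
1 − 2Q = 0.964686, giving −¼ ln(0.964686) = 0.008988.
d = 0.104005 + 0.008988 = 0.112993.

0.113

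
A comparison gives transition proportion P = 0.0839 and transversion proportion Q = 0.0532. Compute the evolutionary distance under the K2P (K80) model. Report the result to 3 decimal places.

0.153

Under the Kimura two-parameter model, d = −½ ln(1 − 2P − Q) − ¼ ln(1 − 2Q).
1 − 2P − Q = 0.779, giving −½ ln(0.779) = 0.124872.
1 − 2Q = 0.8936, giving −¼ ln(0.8936) = 0.028124.
d = 0.124872 + 0.028124 = 0.152996.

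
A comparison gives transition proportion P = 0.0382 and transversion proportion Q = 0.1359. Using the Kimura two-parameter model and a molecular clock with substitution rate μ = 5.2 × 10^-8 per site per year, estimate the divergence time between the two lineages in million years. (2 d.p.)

Under the Kimura two-parameter model, d = −½ ln(1 − 2P − Q) − ¼ ln(1 − 2Q).
1 − 2P − Q = 0.7877, giving −½ ln(0.7877) = 0.119319.
1 − 2Q = 0.7282, giving −¼ ln(0.7282) = 0.079295.
d = 0.119319 + 0.079295 = 0.198614.
Under a molecular clock d = 2μt, so t = d/(2μ) = 0.198614 / (2 × 5.2 × 10^-8) = 1.91 million years.

1.91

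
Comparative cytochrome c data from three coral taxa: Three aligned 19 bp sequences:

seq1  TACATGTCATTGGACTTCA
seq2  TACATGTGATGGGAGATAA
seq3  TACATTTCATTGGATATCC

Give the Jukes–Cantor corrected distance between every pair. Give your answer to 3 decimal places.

d(seq1,seq2) = 0.324, d(seq1,seq3) = 0.247, d(seq2,seq3) = 0.410

seq1–seq2: 5/19 sites differ → p ≈ 0.263158, d = −0.75 ln(1 − 0.350877) = 0.324100 ≈ 0.324.
seq1–seq3: 4/19 sites differ → p ≈ 0.210526, d = −0.75 ln(1 − 0.280701) = 0.247109 ≈ 0.247.
seq2–seq3: 6/19 sites differ → p ≈ 0.315789, d = −0.75 ln(1 − 0.421052) = 0.409907 ≈ 0.410.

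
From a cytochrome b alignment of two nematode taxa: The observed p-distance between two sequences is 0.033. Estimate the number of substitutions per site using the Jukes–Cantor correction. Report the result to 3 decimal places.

d = −(3/4) ln(1 − 4p/3) = −0.75 ln(1 − 0.044) = −0.75 ln(0.956)
  = −0.75 × (-0.044997) = 0.033748 substitutions/site.

0.034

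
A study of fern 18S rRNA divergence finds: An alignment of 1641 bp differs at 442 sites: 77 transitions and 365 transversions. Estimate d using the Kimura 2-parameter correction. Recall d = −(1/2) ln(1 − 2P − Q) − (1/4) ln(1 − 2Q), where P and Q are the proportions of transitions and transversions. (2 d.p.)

P = 77/1641 ≈ 0.046923 and Q = 365/1641 ≈ 0.222425.
Under the Kimura two-parameter model, d = −½ ln(1 − 2P − Q) − ¼ ln(1 − 2Q).
1 − 2P − Q = 0.683729, giving −½ ln(0.683729) = 0.190097.
1 − 2Q = 0.55515, giving −¼ ln(0.55515) = 0.147129.
d = 0.190097 + 0.147129 = 0.337226.

0.34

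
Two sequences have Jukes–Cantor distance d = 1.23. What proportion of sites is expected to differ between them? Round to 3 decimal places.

0.605

p = (3/4)(1 − e^(−4d/3)) = 0.75 × (1 − e^(-1.64)) = 0.75 × (1 − 0.193980) = 0.604515.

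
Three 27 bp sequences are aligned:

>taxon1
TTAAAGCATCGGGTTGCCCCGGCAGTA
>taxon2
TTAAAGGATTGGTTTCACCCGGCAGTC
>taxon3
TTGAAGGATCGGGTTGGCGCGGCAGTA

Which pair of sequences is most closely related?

taxon1 and taxon3

taxon1–taxon2: 6/27 differ, p = 0.222, d = 0.264.
taxon1–taxon3: 4/27 differ, p = 0.148, d = 0.165.
taxon2–taxon3: 7/27 differ, p = 0.259, d = 0.318.
The smallest distance is between taxon1 and taxon3.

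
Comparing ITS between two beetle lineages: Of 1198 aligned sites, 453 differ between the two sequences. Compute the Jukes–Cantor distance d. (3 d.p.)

p = 453/1198 ≈ 0.37813.
d = −(3/4) ln(1 − 4p/3) = −0.75 ln(1 − 0.504173) = −0.75 ln(0.495827)
  = −0.75 × (-0.701528) = 0.526146 substitutions/site.

0.526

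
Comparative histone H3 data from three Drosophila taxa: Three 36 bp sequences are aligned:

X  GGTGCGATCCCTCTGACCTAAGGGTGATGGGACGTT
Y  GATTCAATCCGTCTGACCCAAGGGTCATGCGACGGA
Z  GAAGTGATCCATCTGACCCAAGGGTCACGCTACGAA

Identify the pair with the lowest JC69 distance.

X–Y: 9/36 differ, p = 0.250, d = 0.304.
X–Z: 11/36 differ, p = 0.306, d = 0.392.
Y–Z: 8/36 differ, p = 0.222, d = 0.264.
The smallest distance is between Y and Z.

Y and Z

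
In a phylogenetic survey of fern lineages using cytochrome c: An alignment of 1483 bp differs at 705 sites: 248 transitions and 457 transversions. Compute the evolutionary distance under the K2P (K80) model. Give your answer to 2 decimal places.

P = 248/1483 ≈ 0.167229 and Q = 457/1483 ≈ 0.308159.
Under the Kimura two-parameter model, d = −½ ln(1 − 2P − Q) − ¼ ln(1 − 2Q).
1 − 2P − Q = 0.357383, giving −½ ln(0.357383) = 0.514474.
1 − 2Q = 0.383682, giving −¼ ln(0.383682) = 0.239485.
d = 0.514474 + 0.239485 = 0.753959.

0.75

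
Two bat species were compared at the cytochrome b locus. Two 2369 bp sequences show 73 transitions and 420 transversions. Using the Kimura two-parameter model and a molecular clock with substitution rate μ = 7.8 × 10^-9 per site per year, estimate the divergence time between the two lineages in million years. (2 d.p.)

P = 73/2369 ≈ 0.030815 and Q = 420/2369 ≈ 0.17729.
Under the Kimura two-parameter model, d = −½ ln(1 − 2P − Q) − ¼ ln(1 − 2Q).
1 − 2P − Q = 0.76108, giving −½ ln(0.76108) = 0.136508.
1 − 2Q = 0.64542, giving −¼ ln(0.64542) = 0.109464.
d = 0.136508 + 0.109464 = 0.245972.
Under a molecular clock d = 2μt, so t = d/(2μ) = 0.245972 / (2 × 7.8 × 10^-9) = 15.77 million years.

15.77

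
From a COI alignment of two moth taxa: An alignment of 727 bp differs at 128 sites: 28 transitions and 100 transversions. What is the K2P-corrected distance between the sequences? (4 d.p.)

P = 28/727 ≈ 0.038514 and Q = 100/727 ≈ 0.137552.
Under the Kimura two-parameter model, d = −½ ln(1 − 2P − Q) − ¼ ln(1 − 2Q).
1 − 2P − Q = 0.78542, giving −½ ln(0.78542) = 0.120768.
1 − 2Q = 0.724896, giving −¼ ln(0.724896) = 0.080432.
d = 0.120768 + 0.080432 = 0.201200.

0.2012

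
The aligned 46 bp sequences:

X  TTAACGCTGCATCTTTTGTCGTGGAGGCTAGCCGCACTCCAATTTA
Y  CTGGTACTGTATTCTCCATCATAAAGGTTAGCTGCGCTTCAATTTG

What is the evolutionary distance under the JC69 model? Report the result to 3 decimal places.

The sequences differ at 19 of 46 sites, so p = 19/46 ≈ 0.413043.
d = −(3/4) ln(1 − 4p/3) = −0.75 ln(1 − 0.550724) = −0.75 ln(0.449276)
  = −0.75 × (-0.800118) = 0.600089 substitutions/site.

0.600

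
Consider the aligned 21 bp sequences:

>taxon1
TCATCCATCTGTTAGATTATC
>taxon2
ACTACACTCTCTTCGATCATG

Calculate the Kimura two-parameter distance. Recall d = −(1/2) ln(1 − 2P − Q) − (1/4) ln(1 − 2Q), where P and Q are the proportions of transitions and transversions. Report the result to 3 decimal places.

Of 21 sites, 1 differences are transitions and 8 are transversions, so P = 1/21 ≈ 0.047619 and Q = 8/21 ≈ 0.380952.
Under the Kimura two-parameter model, d = −½ ln(1 − 2P − Q) − ¼ ln(1 − 2Q).
1 − 2P − Q = 0.52381, giving −½ ln(0.52381) = 0.323313.
1 − 2Q = 0.238096, giving −¼ ln(0.238096) = 0.358770.
d = 0.323313 + 0.358770 = 0.682083.

0.682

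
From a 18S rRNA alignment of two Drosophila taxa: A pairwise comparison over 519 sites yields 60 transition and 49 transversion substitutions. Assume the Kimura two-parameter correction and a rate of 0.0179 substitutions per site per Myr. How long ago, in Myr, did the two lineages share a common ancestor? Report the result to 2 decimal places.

6.96

P = 60/519 ≈ 0.115607 and Q = 49/519 ≈ 0.094412.
Under the Kimura two-parameter model, d = −½ ln(1 − 2P − Q) − ¼ ln(1 − 2Q).
1 − 2P − Q = 0.674374, giving −½ ln(0.674374) = 0.196985.
1 − 2Q = 0.811176, giving −¼ ln(0.811176) = 0.052318.
d = 0.196985 + 0.052318 = 0.249303.
Under a molecular clock d = 2μt, so t = d/(2μ) = 0.249303 / (2 × 0.0179) = 6.96 Myr.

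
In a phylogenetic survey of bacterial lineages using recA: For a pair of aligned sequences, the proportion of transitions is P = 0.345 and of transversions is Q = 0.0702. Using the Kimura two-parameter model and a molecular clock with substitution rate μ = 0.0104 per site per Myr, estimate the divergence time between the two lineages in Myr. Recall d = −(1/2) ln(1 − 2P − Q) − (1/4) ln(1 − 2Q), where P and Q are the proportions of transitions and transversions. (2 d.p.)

36.14

Under the Kimura two-parameter model, d = −½ ln(1 − 2P − Q) − ¼ ln(1 − 2Q).
1 − 2P − Q = 0.2398, giving −½ ln(0.2398) = 0.713975.
1 − 2Q = 0.8596, giving −¼ ln(0.8596) = 0.037822.
d = 0.713975 + 0.037822 = 0.751797.
Under a molecular clock d = 2μt, so t = d/(2μ) = 0.751797 / (2 × 0.0104) = 36.14 Myr.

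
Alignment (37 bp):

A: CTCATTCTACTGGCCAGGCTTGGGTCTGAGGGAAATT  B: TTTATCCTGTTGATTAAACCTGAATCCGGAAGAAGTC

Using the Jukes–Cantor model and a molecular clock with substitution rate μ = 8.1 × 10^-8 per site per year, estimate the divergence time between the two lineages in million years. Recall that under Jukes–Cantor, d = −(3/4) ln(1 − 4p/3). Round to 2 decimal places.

The sequences differ at 19 of 37 sites, so p = 19/37 ≈ 0.513514.
d = −(3/4) ln(1 − 4p/3) = −0.75 ln(1 − 0.684685) = −0.75 ln(0.315315)
  = −0.75 × (-1.154183) = 0.865637 substitutions/site.
Under a molecular clock d = 2μt, so t = d/(2μ) = 0.865637 / (2 × 8.1 × 10^-8) = 5.34 million years.

5.34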